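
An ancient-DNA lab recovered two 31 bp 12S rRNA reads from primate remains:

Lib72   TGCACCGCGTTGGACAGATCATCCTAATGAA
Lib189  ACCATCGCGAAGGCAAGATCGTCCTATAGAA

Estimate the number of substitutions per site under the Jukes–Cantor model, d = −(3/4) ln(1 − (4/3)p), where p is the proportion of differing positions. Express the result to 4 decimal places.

0.4217

Differing sites — 1:T/A; 2:G/C; 5:C/T; 10:T/A; 11:T/A; 14:A/C; 15:C/A; 21:A/G; 27:A/T; 28:T/A.
p = 10/31 = 0.322581.
d = −0.75 · ln(1 − (4/3)·0.322581) = −0.75 · ln(0.569892) = −0.75 · (-0.562308) = 0.4217.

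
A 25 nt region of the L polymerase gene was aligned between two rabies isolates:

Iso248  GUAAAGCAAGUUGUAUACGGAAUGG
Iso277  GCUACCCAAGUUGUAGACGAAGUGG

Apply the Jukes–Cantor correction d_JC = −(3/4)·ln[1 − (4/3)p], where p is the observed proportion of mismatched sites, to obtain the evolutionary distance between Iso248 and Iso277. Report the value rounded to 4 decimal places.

0.3505

Mismatches occur at site 2 (U↔C), site 3 (A↔U), site 5 (A↔C), site 6 (G↔C), site 16 (U↔G), site 20 (G↔A), site 22 (A↔G).
p = 7/25 = 0.280000.
d = −0.75 · ln(1 − (4/3)·0.280000) = −0.75 · ln(0.626667) = −0.75 · (-0.467340) = 0.3505.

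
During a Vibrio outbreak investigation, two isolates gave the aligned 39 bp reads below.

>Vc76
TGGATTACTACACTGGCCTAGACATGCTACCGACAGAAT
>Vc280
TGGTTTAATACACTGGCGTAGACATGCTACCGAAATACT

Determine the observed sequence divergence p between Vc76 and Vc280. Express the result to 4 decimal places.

The sequences differ at positions 4 (A/T), 8 (C/A), 18 (C/G), 34 (C/A), 36 (G/T), 38 (A/C).
There are 6 differences over 39 sites, so p = 6/39 = 0.1538.

0.1538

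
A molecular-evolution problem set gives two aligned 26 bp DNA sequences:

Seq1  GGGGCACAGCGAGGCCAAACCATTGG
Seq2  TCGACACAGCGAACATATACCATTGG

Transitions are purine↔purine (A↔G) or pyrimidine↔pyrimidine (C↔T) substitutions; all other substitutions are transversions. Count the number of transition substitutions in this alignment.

3

The sequences differ at positions 1 (G/T, transversion), 2 (G/C, transversion), 4 (G/A, transition), 13 (G/A, transition), 14 (G/C, transversion), 15 (C/A, transversion), 16 (C/T, transition), 18 (A/T, transversion).
Of the 8 differences, 3 transitions and 5 transversions, so the answer is 3.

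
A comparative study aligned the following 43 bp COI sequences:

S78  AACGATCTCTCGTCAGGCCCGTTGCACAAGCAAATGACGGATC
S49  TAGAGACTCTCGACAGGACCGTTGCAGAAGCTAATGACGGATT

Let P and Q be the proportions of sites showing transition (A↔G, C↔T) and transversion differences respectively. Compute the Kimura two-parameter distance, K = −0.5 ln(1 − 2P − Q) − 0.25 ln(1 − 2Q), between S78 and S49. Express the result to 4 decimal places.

The sequences differ at positions 1 (A/T, transversion), 3 (C/G, transversion), 4 (G/A, transition), 5 (A/G, transition), 6 (T/A, transversion), 13 (T/A, transversion), 18 (C/A, transversion), 27 (C/G, transversion), 32 (A/T, transversion), 43 (C/T, transition).
Of the 10 differences, 3 transitions and 7 transversions over 43 sites: P = 3/43 = 0.069767, Q = 7/43 = 0.162791.
d = −0.5·ln(0.697675) − 0.25·ln(0.674418) = −0.5·(-0.360002) − 0.25·(-0.393905) = 0.2785.

0.2785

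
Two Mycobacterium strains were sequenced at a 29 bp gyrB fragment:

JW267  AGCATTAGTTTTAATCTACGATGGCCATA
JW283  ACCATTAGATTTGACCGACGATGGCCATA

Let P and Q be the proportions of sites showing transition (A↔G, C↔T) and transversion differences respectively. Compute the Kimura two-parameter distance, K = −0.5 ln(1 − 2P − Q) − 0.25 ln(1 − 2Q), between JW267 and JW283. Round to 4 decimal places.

The sequences differ at positions 2 (G/C, transversion), 9 (T/A, transversion), 13 (A/G, transition), 15 (T/C, transition), 17 (T/G, transversion).
Of the 5 differences, 2 transitions and 3 transversions over 29 sites: P = 2/29 = 0.068966, Q = 3/29 = 0.103448.
d = −0.5·ln(0.758620) − 0.25·ln(0.793104) = −0.5·(-0.276254) − 0.25·(-0.231801) = 0.1961.

0.1961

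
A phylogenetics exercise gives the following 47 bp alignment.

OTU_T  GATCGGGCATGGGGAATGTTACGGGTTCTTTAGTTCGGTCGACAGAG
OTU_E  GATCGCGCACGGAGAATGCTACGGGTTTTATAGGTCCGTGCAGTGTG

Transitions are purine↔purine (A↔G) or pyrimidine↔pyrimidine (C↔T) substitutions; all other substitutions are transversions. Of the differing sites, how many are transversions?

9

The sequences differ at positions 6 (G/C, transversion), 10 (T/C, transition), 13 (G/A, transition), 19 (T/C, transition), 28 (C/T, transition), 30 (T/A, transversion), 34 (T/G, transversion), 37 (G/C, transversion), 40 (C/G, transversion), 41 (G/C, transversion), 43 (C/G, transversion), 44 (A/T, transversion), 46 (A/T, transversion).
Of the 13 differences, 4 transitions and 9 transversions, so the answer is 9.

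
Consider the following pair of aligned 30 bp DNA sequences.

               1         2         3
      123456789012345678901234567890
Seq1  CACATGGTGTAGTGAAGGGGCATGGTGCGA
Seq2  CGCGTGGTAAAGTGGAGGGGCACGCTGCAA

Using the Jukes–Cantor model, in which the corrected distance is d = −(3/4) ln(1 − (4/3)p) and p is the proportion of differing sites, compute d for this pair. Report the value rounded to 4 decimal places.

0.3295

The sequences differ at positions 2 (A/G), 4 (A/G), 9 (G/A), 10 (T/A), 15 (A/G), 23 (T/C), 25 (G/C), 29 (G/A).
p = 8/30 = 0.266667.
d = −0.75 · ln(1 − (4/3)·0.266667) = −0.75 · ln(0.644444) = −0.75 · (-0.439367) = 0.3295.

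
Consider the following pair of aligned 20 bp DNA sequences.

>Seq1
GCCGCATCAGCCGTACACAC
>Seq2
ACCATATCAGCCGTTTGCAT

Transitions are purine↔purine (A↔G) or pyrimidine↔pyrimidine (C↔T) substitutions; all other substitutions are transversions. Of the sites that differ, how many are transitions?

The sequences differ at positions 1 (G/A, transition), 4 (G/A, transition), 5 (C/T, transition), 15 (A/T, transversion), 16 (C/T, transition), 17 (A/G, transition), 20 (C/T, transition).
Of the 7 differences, 6 transitions and 1 transversion, so the answer is 6.

6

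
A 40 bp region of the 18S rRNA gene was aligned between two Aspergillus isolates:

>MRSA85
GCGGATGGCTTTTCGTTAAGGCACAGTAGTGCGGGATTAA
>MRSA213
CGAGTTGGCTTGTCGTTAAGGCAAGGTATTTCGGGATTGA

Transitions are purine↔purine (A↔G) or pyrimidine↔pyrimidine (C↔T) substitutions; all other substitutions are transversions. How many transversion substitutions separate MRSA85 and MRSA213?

The sequences differ at positions 1 (G/C, transversion), 2 (C/G, transversion), 3 (G/A, transition), 5 (A/T, transversion), 12 (T/G, transversion), 24 (C/A, transversion), 25 (A/G, transition), 29 (G/T, transversion), 31 (G/T, transversion), 39 (A/G, transition).
Of the 10 differences, 3 transitions and 7 transversions, so the answer is 7.

7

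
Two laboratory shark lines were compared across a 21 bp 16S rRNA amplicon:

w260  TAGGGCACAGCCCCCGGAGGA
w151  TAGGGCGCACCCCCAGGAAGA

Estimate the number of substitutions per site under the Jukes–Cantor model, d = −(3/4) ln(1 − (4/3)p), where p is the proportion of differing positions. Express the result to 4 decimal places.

0.2197

Differing sites — 7:A/G; 10:G/C; 15:C/A; 19:G/A.
p = 4/21 = 0.190476.
d = −0.75 · ln(1 − (4/3)·0.190476) = −0.75 · ln(0.746032) = −0.75 · (-0.292987) = 0.2197.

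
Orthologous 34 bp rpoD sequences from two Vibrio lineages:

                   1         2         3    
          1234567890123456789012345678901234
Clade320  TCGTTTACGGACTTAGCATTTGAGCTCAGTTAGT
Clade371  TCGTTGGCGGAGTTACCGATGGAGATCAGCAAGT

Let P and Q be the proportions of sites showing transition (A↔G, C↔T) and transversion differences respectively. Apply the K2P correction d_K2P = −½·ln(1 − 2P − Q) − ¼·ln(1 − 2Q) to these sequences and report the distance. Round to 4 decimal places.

The sequences differ at positions 6 (T/G, transversion), 7 (A/G, transition), 12 (C/G, transversion), 16 (G/C, transversion), 18 (A/G, transition), 19 (T/A, transversion), 21 (T/G, transversion), 25 (C/A, transversion), 30 (T/C, transition), 31 (T/A, transversion).
Of the 10 differences, 3 transitions and 7 transversions over 34 sites: P = 3/34 = 0.088235, Q = 7/34 = 0.205882.
d = −0.5·ln(0.617648) − 0.25·ln(0.588236) = −0.5·(-0.481837) − 0.25·(-0.530627) = 0.3736.

0.3736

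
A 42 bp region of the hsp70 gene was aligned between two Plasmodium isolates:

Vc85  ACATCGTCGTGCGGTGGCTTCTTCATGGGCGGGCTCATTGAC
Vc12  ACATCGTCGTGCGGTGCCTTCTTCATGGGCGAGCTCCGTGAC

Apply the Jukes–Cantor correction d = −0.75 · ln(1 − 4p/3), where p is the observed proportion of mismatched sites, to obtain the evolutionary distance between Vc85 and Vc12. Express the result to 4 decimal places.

0.1019

Differing sites — 17:G/C; 32:G/A; 37:A/C; 38:T/G.
p = 4/42 = 0.095238.
d = −0.75 · ln(1 − (4/3)·0.095238) = −0.75 · ln(0.873016) = −0.75 · (-0.135801) = 0.1019.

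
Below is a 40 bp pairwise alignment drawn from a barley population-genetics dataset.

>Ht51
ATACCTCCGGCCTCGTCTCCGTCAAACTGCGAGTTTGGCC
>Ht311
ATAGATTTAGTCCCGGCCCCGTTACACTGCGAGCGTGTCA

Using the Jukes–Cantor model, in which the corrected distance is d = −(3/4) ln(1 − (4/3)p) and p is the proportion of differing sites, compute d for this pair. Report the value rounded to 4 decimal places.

0.5199

Mismatches occur at site 4 (C/G), site 5 (C/A), site 7 (C/T), site 8 (C/T), site 9 (G/A), site 11 (C/T), site 13 (T/C), site 16 (T/G), site 18 (T/C), site 23 (C/T), site 25 (A/C), site 34 (T/C), site 35 (T/G), site 38 (G/T), site 40 (C/A).
p = 15/40 = 0.375000.
d = −0.75 · ln(1 − (4/3)·0.375000) = −0.75 · ln(0.500000) = −0.75 · (-0.693147) = 0.5199.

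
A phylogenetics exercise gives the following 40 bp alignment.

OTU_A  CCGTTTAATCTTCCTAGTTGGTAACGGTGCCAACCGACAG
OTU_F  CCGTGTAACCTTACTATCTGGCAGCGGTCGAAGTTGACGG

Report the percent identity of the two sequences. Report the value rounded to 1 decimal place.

The sequences differ at positions 5 (T/G), 9 (T/C), 13 (C/A), 17 (G/T), 18 (T/C), 22 (T/C), 24 (A/G), 29 (G/C), 30 (C/G), 31 (C/A), 33 (A/G), 34 (C/T), 35 (C/T), 39 (A/G).
26 of the 40 sites match, so the percent identity is 26/40 × 100 = 65.0%.

65.0%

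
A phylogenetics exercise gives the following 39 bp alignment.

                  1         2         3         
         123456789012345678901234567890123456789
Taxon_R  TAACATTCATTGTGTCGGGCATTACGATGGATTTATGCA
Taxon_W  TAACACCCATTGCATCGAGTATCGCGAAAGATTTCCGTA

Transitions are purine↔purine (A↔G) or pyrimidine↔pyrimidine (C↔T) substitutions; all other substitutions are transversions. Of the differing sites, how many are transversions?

2

Mismatches occur at site 6 (T/C, transition), site 7 (T/C, transition), site 13 (T/C, transition), site 14 (G/A, transition), site 18 (G/A, transition), site 20 (C/T, transition), site 23 (T/C, transition), site 24 (A/G, transition), site 28 (T/A, transversion), site 29 (G/A, transition), site 35 (A/C, transversion), site 36 (T/C, transition), site 38 (C/T, transition).
Of the 13 differences, 11 transitions and 2 transversions, so the answer is 2.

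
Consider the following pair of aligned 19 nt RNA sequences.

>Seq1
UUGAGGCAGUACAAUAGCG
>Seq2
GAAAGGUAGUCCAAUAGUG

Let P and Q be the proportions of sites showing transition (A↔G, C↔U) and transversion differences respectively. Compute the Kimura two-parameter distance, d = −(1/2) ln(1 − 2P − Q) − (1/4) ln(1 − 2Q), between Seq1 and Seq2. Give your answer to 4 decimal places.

0.4158

Mismatches occur at site 1 (U/G, transversion), site 2 (U/A, transversion), site 3 (G/A, transition), site 7 (C/U, transition), site 11 (A/C, transversion), site 18 (C/U, transition).
Of the 6 differences, 3 transitions and 3 transversions over 19 sites: P = 3/19 = 0.157895, Q = 3/19 = 0.157895.
d = −0.5·ln(0.526315) − 0.25·ln(0.684210) = −0.5·(-0.641855) − 0.25·(-0.379490) = 0.4158.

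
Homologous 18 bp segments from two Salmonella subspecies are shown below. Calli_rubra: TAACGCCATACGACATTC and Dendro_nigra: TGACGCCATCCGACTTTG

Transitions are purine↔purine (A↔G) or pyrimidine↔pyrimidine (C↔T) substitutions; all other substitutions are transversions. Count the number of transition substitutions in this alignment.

1

The sequences differ at positions 2 (A/G, transition), 10 (A/C, transversion), 15 (A/T, transversion), 18 (C/G, transversion).
Of the 4 differences, 1 transition and 3 transversions, so the answer is 1.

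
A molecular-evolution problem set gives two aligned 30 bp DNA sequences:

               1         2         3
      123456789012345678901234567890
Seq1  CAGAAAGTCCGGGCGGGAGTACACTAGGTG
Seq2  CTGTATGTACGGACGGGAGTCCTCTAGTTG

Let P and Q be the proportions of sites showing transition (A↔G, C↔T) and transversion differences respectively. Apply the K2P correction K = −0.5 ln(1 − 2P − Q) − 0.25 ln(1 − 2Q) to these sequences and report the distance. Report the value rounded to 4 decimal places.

0.3355

The sequences differ at positions 2 (A/T, transversion), 4 (A/T, transversion), 6 (A/T, transversion), 9 (C/A, transversion), 13 (G/A, transition), 21 (A/C, transversion), 23 (A/T, transversion), 28 (G/T, transversion).
Of the 8 differences, 1 transition and 7 transversions over 30 sites: P = 1/30 = 0.033333, Q = 7/30 = 0.233333.
d = −0.5·ln(0.700001) − 0.25·ln(0.533334) = −0.5·(-0.356674) − 0.25·(-0.628607) = 0.3355.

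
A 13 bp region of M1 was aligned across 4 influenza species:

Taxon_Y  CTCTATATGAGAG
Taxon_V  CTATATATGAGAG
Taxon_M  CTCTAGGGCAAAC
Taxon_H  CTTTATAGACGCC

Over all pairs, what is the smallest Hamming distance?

1

Pairwise Hamming distances:
  Taxon_Y vs Taxon_V: 1
  Taxon_Y vs Taxon_M: 6
  Taxon_Y vs Taxon_H: 6
  Taxon_V vs Taxon_M: 7
  Taxon_V vs Taxon_H: 6
  Taxon_M vs Taxon_H: 7
The smallest is 1, between Taxon_Y and Taxon_V.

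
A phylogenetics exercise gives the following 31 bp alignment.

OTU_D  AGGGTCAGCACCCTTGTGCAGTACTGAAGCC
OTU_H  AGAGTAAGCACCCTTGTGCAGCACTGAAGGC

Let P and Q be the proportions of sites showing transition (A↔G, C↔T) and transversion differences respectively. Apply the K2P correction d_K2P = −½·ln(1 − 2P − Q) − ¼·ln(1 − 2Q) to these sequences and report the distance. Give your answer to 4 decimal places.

The sequences differ at positions 3 (G/A, transition), 6 (C/A, transversion), 22 (T/C, transition), 30 (C/G, transversion).
Of the 4 differences, 2 transitions and 2 transversions over 31 sites: P = 2/31 = 0.064516, Q = 2/31 = 0.064516.
d = −0.5·ln(0.806452) − 0.25·ln(0.870968) = −0.5·(-0.215111) − 0.25·(-0.138150) = 0.1421.

0.1421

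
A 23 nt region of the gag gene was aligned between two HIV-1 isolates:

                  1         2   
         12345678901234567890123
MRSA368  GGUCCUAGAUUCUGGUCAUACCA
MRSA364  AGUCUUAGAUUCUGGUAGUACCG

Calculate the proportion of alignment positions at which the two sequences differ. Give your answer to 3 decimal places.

The sequences differ at positions 1 (G/A), 5 (C/U), 17 (C/A), 18 (A/G), 23 (A/G).
There are 5 differences over 23 sites, so p = 5/23 = 0.217.

0.217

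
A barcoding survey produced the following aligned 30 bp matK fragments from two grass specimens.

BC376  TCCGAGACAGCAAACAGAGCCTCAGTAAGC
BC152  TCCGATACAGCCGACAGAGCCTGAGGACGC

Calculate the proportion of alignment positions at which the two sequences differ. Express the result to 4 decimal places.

0.2000

The sequences differ at positions 6 (G/T), 12 (A/C), 13 (A/G), 23 (C/G), 26 (T/G), 28 (A/C).
There are 6 differences over 30 sites, so p = 6/30 = 0.2000.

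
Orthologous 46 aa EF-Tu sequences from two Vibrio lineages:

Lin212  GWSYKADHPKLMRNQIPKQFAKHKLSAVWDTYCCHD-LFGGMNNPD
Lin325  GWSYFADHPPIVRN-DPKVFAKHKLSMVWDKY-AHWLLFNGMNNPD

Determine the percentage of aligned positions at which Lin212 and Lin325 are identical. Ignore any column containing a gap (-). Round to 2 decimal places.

74.42%

Excluding the 3 gap columns leaves 43 comparable sites.
Mismatches occur at site 5 (K→F), site 10 (K→P), site 11 (L→I), site 12 (M→V), site 16 (I→D), site 19 (Q→V), site 27 (A→M), site 31 (T→K), site 34 (C→A), site 36 (D→W), site 40 (G→N).
32 of the 43 comparable sites match, so the percent identity is 32/43 × 100 = 74.42%.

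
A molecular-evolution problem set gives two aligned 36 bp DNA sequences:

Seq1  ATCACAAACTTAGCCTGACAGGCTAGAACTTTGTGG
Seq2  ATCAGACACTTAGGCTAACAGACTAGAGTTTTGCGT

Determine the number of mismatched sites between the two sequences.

The sequences differ at positions 5 (C/G), 7 (A/C), 14 (C/G), 17 (G/A), 22 (G/A), 28 (A/G), 29 (C/T), 34 (T/C), 36 (G/T).
That gives 9 mismatches out of 36 aligned sites, so the Hamming distance is 9.

9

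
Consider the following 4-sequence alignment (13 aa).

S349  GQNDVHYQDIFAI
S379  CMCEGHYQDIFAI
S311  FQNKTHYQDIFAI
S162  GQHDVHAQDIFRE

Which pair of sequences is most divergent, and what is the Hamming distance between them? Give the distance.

Pairwise Hamming distances:
  S349 vs S379: 5
  S349 vs S311: 3
  S349 vs S162: 4
  S379 vs S311: 5
  S379 vs S162: 8
  S311 vs S162: 7
The largest is 8, between S379 and S162.

8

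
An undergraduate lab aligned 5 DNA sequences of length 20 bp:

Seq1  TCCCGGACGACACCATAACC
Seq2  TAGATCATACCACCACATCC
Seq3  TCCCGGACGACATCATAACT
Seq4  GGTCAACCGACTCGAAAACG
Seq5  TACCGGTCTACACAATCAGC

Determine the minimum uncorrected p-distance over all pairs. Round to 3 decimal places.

Pairwise Hamming distances:
  Seq1 vs Seq2: 10
  Seq1 vs Seq3: 2
  Seq1 vs Seq4: 10
  Seq1 vs Seq5: 6
  Seq2 vs Seq3: 12
  Seq2 vs Seq4: 15
  Seq2 vs Seq5: 13
  Seq3 vs Seq4: 11
  Seq3 vs Seq5: 8
  Seq4 vs Seq5: 13
The smallest is 2 mismatches, between Seq1 and Seq3; p = 2/20 = 0.100.

0.100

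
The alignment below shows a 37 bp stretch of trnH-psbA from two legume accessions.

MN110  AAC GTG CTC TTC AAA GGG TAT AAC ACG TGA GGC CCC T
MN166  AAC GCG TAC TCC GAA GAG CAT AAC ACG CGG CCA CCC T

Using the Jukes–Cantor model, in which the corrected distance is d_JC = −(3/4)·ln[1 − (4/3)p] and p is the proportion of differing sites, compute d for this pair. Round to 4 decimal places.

0.4248

Differing sites — 5:T/C; 7:C/T; 8:T/A; 11:T/C; 13:A/G; 17:G/A; 19:T/C; 28:T/C; 30:A/G; 31:G/C; 32:G/C; 33:C/A.
p = 12/37 = 0.324324.
d = −0.75 · ln(1 − (4/3)·0.324324) = −0.75 · ln(0.567568) = −0.75 · (-0.566395) = 0.4248.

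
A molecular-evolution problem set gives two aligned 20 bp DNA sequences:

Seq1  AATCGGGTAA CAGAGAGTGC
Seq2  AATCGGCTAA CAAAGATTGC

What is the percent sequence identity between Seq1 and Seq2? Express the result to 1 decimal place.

85.0%

The sequences differ at positions 7 (G/C), 13 (G/A), 17 (G/T).
17 of the 20 sites match, so the percent identity is 17/20 × 100 = 85.0%.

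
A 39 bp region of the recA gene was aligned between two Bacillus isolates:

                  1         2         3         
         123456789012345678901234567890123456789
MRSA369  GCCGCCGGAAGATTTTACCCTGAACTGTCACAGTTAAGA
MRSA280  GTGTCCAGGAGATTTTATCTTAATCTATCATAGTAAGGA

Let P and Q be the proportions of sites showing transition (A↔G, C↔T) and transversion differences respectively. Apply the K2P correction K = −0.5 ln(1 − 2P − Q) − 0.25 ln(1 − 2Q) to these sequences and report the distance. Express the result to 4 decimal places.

The sequences differ at positions 2 (C/T, transition), 3 (C/G, transversion), 4 (G/T, transversion), 7 (G/A, transition), 9 (A/G, transition), 18 (C/T, transition), 20 (C/T, transition), 22 (G/A, transition), 24 (A/T, transversion), 27 (G/A, transition), 31 (C/T, transition), 35 (T/A, transversion), 37 (A/G, transition).
Of the 13 differences, 9 transitions and 4 transversions over 39 sites: P = 9/39 = 0.230769, Q = 4/39 = 0.102564.
d = −0.5·ln(0.435898) − 0.25·ln(0.794872) = −0.5·(-0.830347) − 0.25·(-0.229574) = 0.4726.

0.4726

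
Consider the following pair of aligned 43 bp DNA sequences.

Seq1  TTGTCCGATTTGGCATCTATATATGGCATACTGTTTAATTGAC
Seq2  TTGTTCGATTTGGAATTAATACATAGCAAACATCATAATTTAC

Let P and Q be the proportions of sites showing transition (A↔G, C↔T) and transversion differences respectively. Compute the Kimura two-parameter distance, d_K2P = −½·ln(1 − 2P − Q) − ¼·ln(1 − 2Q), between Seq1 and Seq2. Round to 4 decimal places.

Mismatches occur at site 5 (C↔T, transition), site 14 (C↔A, transversion), site 17 (C↔T, transition), site 18 (T↔A, transversion), site 22 (T↔C, transition), site 25 (G↔A, transition), site 29 (T↔A, transversion), site 32 (T↔A, transversion), site 33 (G↔T, transversion), site 34 (T↔C, transition), site 35 (T↔A, transversion), site 41 (G↔T, transversion).
Of the 12 differences, 5 transitions and 7 transversions over 43 sites: P = 5/43 = 0.116279, Q = 7/43 = 0.162791.
d = −0.5·ln(0.604651) − 0.25·ln(0.674418) = −0.5·(-0.503104) − 0.25·(-0.393905) = 0.3500.

0.3500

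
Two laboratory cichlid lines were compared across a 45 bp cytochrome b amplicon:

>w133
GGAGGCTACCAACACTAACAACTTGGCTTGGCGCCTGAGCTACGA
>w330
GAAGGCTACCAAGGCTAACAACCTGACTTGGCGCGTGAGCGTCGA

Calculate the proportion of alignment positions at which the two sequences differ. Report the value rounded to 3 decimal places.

0.178

The sequences differ at positions 2 (G/A), 13 (C/G), 14 (A/G), 23 (T/C), 26 (G/A), 35 (C/G), 41 (T/G), 42 (A/T).
There are 8 differences over 45 sites, so p = 8/45 = 0.178.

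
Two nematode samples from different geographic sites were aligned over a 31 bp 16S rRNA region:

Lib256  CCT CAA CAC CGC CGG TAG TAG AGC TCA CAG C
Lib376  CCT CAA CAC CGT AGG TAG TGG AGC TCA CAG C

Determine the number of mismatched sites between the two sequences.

Mismatches occur at site 12 (C→T), site 13 (C→A), site 20 (A→G).
That gives 3 mismatches out of 31 aligned sites, so the Hamming distance is 3.

3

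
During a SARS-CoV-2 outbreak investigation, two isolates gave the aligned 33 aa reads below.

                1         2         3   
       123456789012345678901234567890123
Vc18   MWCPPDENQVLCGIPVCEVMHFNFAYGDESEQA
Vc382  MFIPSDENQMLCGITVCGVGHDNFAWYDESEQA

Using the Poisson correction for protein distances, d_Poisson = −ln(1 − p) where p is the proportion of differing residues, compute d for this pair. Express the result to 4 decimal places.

Mismatches occur at site 2 (W→F), site 3 (C→I), site 5 (P→S), site 10 (V→M), site 15 (P→T), site 18 (E→G), site 20 (M→G), site 22 (F→D), site 26 (Y→W), site 27 (G→Y).
p = 10/33 = 0.303030.
d = −ln(1 − 0.303030) = −ln(0.696970) = 0.3610.

0.3610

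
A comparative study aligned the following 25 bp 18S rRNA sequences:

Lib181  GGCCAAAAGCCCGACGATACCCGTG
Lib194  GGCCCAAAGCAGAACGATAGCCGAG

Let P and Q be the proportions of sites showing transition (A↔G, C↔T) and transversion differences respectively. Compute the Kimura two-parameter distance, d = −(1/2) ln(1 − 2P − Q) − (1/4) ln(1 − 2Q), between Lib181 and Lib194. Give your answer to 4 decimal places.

Mismatches occur at site 5 (A/C, transversion), site 11 (C/A, transversion), site 12 (C/G, transversion), site 13 (G/A, transition), site 20 (C/G, transversion), site 24 (T/A, transversion).
Of the 6 differences, 1 transition and 5 transversions over 25 sites: P = 1/25 = 0.040000, Q = 5/25 = 0.200000.
d = −0.5·ln(0.720000) − 0.25·ln(0.600000) = −0.5·(-0.328504) − 0.25·(-0.510826) = 0.2920.

0.2920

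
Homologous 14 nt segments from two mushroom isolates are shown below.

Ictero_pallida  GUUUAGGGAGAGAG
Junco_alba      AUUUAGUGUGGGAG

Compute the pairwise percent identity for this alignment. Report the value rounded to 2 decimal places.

71.43%

Differing sites — 1:G/A; 7:G/U; 9:A/U; 11:A/G.
10 of the 14 sites match, so the percent identity is 10/14 × 100 = 71.43%.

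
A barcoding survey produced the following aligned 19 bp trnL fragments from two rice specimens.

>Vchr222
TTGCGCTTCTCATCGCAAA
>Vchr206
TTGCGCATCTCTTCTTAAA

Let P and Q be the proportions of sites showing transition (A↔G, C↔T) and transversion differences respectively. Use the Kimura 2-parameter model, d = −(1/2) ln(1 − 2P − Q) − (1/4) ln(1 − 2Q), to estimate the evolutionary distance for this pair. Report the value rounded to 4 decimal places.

0.2476

Mismatches occur at site 7 (T→A, transversion), site 12 (A→T, transversion), site 15 (G→T, transversion), site 16 (C→T, transition).
Of the 4 differences, 1 transition and 3 transversions over 19 sites: P = 1/19 = 0.052632, Q = 3/19 = 0.157895.
d = −0.5·ln(0.736841) − 0.25·ln(0.684210) = −0.5·(-0.305383) − 0.25·(-0.379490) = 0.2476.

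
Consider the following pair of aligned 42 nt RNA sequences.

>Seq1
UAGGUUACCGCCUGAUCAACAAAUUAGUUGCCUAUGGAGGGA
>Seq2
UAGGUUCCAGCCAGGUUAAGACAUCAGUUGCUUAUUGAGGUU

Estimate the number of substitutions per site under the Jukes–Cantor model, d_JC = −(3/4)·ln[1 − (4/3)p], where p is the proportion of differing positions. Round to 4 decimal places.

0.3597

Mismatches occur at site 7 (A↔C), site 9 (C↔A), site 13 (U↔A), site 15 (A↔G), site 17 (C↔U), site 20 (C↔G), site 22 (A↔C), site 25 (U↔C), site 32 (C↔U), site 36 (G↔U), site 41 (G↔U), site 42 (A↔U).
p = 12/42 = 0.285714.
d = −0.75 · ln(1 − (4/3)·0.285714) = −0.75 · ln(0.619048) = −0.75 · (-0.479572) = 0.3597.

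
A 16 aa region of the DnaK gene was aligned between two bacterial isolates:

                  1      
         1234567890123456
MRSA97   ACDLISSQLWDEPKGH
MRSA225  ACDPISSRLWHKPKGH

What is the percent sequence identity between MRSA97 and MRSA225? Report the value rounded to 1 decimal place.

The sequences differ at positions 4 (L/P), 8 (Q/R), 11 (D/H), 12 (E/K).
12 of the 16 sites match, so the percent identity is 12/16 × 100 = 75.0%.

75.0%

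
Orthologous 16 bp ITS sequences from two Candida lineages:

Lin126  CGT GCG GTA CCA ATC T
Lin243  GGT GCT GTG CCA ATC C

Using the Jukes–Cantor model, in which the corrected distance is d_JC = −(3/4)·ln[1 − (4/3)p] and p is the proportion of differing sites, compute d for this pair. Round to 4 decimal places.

The sequences differ at positions 1 (C/G), 6 (G/T), 9 (A/G), 16 (T/C).
p = 4/16 = 0.250000.
d = −0.75 · ln(1 − (4/3)·0.250000) = −0.75 · ln(0.666667) = −0.75 · (-0.405465) = 0.3041.

0.3041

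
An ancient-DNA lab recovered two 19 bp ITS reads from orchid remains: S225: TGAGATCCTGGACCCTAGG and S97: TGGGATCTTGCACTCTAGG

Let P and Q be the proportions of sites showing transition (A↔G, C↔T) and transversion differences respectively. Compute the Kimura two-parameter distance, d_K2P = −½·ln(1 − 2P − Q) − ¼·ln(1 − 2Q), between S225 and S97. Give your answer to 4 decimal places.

Differing sites — 3:A/G (Ti); 8:C/T (Ti); 11:G/C (Tv); 14:C/T (Ti).
Of the 4 differences, 3 transitions and 1 transversion over 19 sites: P = 3/19 = 0.157895, Q = 1/19 = 0.052632.
d = −0.5·ln(0.631578) − 0.25·ln(0.894736) = −0.5·(-0.459534) − 0.25·(-0.111227) = 0.2576.

0.2576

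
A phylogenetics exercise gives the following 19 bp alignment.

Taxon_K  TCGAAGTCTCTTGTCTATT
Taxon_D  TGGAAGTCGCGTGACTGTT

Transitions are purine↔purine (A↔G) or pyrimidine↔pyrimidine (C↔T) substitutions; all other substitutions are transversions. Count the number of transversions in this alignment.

Mismatches occur at site 2 (C→G, transversion), site 9 (T→G, transversion), site 11 (T→G, transversion), site 14 (T→A, transversion), site 17 (A→G, transition).
Of the 5 differences, 1 transition and 4 transversions, so the answer is 4.

4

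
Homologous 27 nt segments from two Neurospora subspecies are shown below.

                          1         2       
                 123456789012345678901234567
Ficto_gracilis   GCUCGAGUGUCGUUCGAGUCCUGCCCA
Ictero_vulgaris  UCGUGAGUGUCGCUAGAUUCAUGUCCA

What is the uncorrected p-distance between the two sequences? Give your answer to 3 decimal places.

0.296

Mismatches occur at site 1 (G/U), site 3 (U/G), site 4 (C/U), site 13 (U/C), site 15 (C/A), site 18 (G/U), site 21 (C/A), site 24 (C/U).
There are 8 differences over 27 sites, so p = 8/27 = 0.296.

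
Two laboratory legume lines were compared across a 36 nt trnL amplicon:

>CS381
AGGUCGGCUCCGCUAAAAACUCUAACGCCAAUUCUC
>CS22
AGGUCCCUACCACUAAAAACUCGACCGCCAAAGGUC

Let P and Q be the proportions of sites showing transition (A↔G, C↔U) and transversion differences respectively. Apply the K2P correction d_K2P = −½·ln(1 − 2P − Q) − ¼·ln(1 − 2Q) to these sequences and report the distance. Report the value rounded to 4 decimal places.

0.3497

The sequences differ at positions 6 (G/C, transversion), 7 (G/C, transversion), 8 (C/U, transition), 9 (U/A, transversion), 12 (G/A, transition), 23 (U/G, transversion), 25 (A/C, transversion), 32 (U/A, transversion), 33 (U/G, transversion), 34 (C/G, transversion).
Of the 10 differences, 2 transitions and 8 transversions over 36 sites: P = 2/36 = 0.055556, Q = 8/36 = 0.222222.
d = −0.5·ln(0.666666) − 0.25·ln(0.555556) = −0.5·(-0.405466) − 0.25·(-0.587786) = 0.3497.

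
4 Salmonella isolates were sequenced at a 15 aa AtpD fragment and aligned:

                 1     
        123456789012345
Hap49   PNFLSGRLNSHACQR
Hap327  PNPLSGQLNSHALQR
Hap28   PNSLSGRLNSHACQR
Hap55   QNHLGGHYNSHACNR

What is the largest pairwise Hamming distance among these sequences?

7

Pairwise Hamming distances:
  Hap49 vs Hap327: 3
  Hap49 vs Hap28: 1
  Hap49 vs Hap55: 6
  Hap327 vs Hap28: 3
  Hap327 vs Hap55: 7
  Hap28 vs Hap55: 6
The largest is 7, between Hap327 and Hap55.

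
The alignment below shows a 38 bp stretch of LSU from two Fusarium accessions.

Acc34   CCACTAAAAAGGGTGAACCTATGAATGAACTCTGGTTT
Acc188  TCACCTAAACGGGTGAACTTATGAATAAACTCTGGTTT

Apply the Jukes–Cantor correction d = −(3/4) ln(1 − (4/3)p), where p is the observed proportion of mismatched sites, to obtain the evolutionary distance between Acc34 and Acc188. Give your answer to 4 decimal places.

Mismatches occur at site 1 (C→T), site 5 (T→C), site 6 (A→T), site 10 (A→C), site 19 (C→T), site 27 (G→A).
p = 6/38 = 0.157895.
d = −0.75 · ln(1 − (4/3)·0.157895) = −0.75 · ln(0.789473) = −0.75 · (-0.236390) = 0.1773.

0.1773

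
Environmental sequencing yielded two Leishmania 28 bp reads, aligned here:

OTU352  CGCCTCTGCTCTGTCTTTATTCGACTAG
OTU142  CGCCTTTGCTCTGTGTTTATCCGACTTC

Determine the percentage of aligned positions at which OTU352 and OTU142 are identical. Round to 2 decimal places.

82.14%

Differing sites — 6:C/T; 15:C/G; 21:T/C; 27:A/T; 28:G/C.
23 of the 28 sites match, so the percent identity is 23/28 × 100 = 82.14%.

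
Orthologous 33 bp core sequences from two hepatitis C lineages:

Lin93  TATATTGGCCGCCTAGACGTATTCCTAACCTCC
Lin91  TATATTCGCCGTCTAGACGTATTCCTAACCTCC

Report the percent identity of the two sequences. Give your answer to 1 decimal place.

The sequences differ at positions 7 (G/C), 12 (C/T).
31 of the 33 sites match, so the percent identity is 31/33 × 100 = 93.9%.

93.9%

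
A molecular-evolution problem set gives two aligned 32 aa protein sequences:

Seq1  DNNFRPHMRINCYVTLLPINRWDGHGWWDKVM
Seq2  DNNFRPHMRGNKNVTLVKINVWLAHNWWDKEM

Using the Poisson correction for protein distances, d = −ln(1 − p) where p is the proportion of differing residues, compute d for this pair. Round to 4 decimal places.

0.3747

Differing sites — 10:I/G; 12:C/K; 13:Y/N; 17:L/V; 18:P/K; 21:R/V; 23:D/L; 24:G/A; 26:G/N; 31:V/E.
p = 10/32 = 0.312500.
d = −ln(1 − 0.312500) = −ln(0.687500) = 0.3747.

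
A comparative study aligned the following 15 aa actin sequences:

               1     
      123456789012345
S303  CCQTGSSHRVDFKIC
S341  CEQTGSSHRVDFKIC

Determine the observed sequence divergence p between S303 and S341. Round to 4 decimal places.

The sequences differ at position 2 (C/E).
There are 1 differences over 15 sites, so p = 1/15 = 0.0667.

0.0667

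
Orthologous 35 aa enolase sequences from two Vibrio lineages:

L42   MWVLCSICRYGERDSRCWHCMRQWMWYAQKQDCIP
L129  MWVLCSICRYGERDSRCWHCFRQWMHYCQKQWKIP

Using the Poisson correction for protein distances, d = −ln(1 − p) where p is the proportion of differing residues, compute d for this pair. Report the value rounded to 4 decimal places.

Mismatches occur at site 21 (M→F), site 26 (W→H), site 28 (A→C), site 32 (D→W), site 33 (C→K).
p = 5/35 = 0.142857.
d = −ln(1 − 0.142857) = −ln(0.857143) = 0.1542.

0.1542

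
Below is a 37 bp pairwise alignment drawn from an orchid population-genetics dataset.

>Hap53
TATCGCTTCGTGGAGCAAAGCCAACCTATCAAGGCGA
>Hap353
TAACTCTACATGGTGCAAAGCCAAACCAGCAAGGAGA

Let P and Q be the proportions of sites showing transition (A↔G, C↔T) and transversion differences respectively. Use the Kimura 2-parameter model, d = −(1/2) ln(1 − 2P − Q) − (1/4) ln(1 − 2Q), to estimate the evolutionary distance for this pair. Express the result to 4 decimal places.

Differing sites — 3:T/A (Tv); 5:G/T (Tv); 8:T/A (Tv); 10:G/A (Ti); 14:A/T (Tv); 25:C/A (Tv); 27:T/C (Ti); 29:T/G (Tv); 35:C/A (Tv).
Of the 9 differences, 2 transitions and 7 transversions over 37 sites: P = 2/37 = 0.054054, Q = 7/37 = 0.189189.
d = −0.5·ln(0.702703) − 0.25·ln(0.621622) = −0.5·(-0.352821) − 0.25·(-0.475423) = 0.2953.

0.2953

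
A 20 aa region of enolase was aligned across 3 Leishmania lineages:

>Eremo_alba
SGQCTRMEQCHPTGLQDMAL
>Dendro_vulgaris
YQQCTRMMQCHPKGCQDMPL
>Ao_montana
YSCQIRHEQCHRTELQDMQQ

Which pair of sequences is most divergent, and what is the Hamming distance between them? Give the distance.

Pairwise Hamming distances:
  Eremo_alba vs Dendro_vulgaris: 6
  Eremo_alba vs Ao_montana: 10
  Dendro_vulgaris vs Ao_montana: 12
The largest is 12, between Dendro_vulgaris and Ao_montana.

12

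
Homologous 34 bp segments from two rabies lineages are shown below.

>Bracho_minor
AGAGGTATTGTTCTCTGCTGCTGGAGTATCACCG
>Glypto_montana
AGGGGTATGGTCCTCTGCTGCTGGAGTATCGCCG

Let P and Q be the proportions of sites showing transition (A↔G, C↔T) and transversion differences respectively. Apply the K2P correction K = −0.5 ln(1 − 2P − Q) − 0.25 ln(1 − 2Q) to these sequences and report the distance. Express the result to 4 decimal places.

0.1304

The sequences differ at positions 3 (A/G, transition), 9 (T/G, transversion), 12 (T/C, transition), 31 (A/G, transition).
Of the 4 differences, 3 transitions and 1 transversion over 34 sites: P = 3/34 = 0.088235, Q = 1/34 = 0.029412.
d = −0.5·ln(0.794118) − 0.25·ln(0.941176) = −0.5·(-0.230523) − 0.25·(-0.060625) = 0.1304.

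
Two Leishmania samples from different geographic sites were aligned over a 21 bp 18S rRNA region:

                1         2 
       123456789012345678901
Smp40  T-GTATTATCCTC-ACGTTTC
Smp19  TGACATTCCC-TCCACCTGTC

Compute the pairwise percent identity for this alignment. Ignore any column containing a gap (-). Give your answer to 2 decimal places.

Excluding the 3 gap columns leaves 18 comparable sites.
Mismatches occur at site 3 (G/A), site 4 (T/C), site 8 (A/C), site 9 (T/C), site 17 (G/C), site 19 (T/G).
12 of the 18 comparable sites match, so the percent identity is 12/18 × 100 = 66.67%.

66.67%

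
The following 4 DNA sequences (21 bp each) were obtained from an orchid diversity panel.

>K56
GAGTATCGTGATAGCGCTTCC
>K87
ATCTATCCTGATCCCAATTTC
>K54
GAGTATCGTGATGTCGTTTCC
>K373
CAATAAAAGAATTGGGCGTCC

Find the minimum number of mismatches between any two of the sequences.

3

Pairwise Hamming distances:
  K56 vs K87: 9
  K56 vs K54: 3
  K56 vs K373: 10
  K87 vs K54: 9
  K87 vs K373: 15
  K54 vs K373: 12
The smallest is 3, between K56 and K54.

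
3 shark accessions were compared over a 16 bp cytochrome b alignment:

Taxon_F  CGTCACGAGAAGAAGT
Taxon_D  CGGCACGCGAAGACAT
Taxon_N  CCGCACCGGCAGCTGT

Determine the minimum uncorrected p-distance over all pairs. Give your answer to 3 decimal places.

Pairwise Hamming distances:
  Taxon_F vs Taxon_D: 4
  Taxon_F vs Taxon_N: 7
  Taxon_D vs Taxon_N: 7
The smallest is 4 mismatches, between Taxon_F and Taxon_D; p = 4/16 = 0.250.

0.250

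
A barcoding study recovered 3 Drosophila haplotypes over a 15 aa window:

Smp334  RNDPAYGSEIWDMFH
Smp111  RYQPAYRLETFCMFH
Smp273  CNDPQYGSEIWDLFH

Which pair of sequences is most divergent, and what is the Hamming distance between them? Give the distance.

Pairwise Hamming distances:
  Smp334 vs Smp111: 7
  Smp334 vs Smp273: 3
  Smp111 vs Smp273: 10
The largest is 10, between Smp111 and Smp273.

10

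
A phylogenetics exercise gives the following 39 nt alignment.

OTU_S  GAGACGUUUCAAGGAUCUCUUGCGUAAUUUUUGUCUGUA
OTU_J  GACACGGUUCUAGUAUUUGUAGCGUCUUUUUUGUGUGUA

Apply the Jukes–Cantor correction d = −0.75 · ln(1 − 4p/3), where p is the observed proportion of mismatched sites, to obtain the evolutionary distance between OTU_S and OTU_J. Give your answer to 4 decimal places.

Mismatches occur at site 3 (G↔C), site 7 (U↔G), site 11 (A↔U), site 14 (G↔U), site 17 (C↔U), site 19 (C↔G), site 21 (U↔A), site 26 (A↔C), site 27 (A↔U), site 35 (C↔G).
p = 10/39 = 0.256410.
d = −0.75 · ln(1 − (4/3)·0.256410) = −0.75 · ln(0.658120) = −0.75 · (-0.418368) = 0.3138.

0.3138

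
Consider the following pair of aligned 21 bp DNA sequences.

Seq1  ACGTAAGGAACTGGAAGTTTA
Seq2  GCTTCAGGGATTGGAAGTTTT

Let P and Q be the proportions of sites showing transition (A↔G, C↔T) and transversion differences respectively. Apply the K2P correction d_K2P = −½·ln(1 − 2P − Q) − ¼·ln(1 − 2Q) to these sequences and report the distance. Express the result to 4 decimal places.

0.3639

Differing sites — 1:A/G (Ti); 3:G/T (Tv); 5:A/C (Tv); 9:A/G (Ti); 11:C/T (Ti); 21:A/T (Tv).
Of the 6 differences, 3 transitions and 3 transversions over 21 sites: P = 3/21 = 0.142857, Q = 3/21 = 0.142857.
d = −0.5·ln(0.571429) − 0.25·ln(0.714286) = −0.5·(-0.559615) − 0.25·(-0.336472) = 0.3639.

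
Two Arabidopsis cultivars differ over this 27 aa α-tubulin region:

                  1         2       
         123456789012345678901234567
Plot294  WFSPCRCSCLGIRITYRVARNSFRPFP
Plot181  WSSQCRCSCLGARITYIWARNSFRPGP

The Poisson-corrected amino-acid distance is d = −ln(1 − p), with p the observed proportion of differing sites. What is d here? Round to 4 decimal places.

Mismatches occur at site 2 (F↔S), site 4 (P↔Q), site 12 (I↔A), site 17 (R↔I), site 18 (V↔W), site 26 (F↔G).
p = 6/27 = 0.222222.
d = −ln(1 − 0.222222) = −ln(0.777778) = 0.2513.

0.2513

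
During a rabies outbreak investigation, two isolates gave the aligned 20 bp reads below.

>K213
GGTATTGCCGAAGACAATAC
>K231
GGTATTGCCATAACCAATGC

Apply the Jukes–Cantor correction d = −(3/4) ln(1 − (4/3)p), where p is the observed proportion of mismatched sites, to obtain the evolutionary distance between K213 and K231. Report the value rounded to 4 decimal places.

0.3041

Mismatches occur at site 10 (G→A), site 11 (A→T), site 13 (G→A), site 14 (A→C), site 19 (A→G).
p = 5/20 = 0.250000.
d = −0.75 · ln(1 − (4/3)·0.250000) = −0.75 · ln(0.666667) = −0.75 · (-0.405465) = 0.3041.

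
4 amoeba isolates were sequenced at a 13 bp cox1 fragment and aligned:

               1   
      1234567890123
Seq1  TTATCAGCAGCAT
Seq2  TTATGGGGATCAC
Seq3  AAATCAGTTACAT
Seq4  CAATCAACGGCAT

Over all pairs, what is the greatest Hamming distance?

Pairwise Hamming distances:
  Seq1 vs Seq2: 5
  Seq1 vs Seq3: 5
  Seq1 vs Seq4: 4
  Seq2 vs Seq3: 8
  Seq2 vs Seq4: 9
  Seq3 vs Seq4: 5
The largest is 9, between Seq2 and Seq4.

9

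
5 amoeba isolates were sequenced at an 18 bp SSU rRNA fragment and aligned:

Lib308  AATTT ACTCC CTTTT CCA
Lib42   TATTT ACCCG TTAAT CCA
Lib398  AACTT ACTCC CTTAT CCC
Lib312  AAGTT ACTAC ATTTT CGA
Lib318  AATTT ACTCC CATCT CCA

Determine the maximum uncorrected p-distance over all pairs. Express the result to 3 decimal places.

0.500

Pairwise Hamming distances:
  Lib308 vs Lib42: 6
  Lib308 vs Lib398: 3
  Lib308 vs Lib312: 4
  Lib308 vs Lib318: 2
  Lib42 vs Lib398: 7
  Lib42 vs Lib312: 9
  Lib42 vs Lib318: 7
  Lib398 vs Lib312: 6
  Lib398 vs Lib318: 4
  Lib312 vs Lib318: 6
The largest is 9 mismatches, between Lib42 and Lib312; p = 9/18 = 0.500.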